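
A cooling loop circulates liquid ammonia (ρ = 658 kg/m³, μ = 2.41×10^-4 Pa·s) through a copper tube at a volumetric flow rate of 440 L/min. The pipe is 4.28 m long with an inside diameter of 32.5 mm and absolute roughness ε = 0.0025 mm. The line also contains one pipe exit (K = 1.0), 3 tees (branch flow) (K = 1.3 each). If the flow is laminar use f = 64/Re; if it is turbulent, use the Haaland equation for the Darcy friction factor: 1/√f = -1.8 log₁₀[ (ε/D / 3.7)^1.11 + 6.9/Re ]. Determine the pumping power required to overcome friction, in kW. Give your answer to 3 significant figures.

P ≈ 1.25 kW

Q = 440 L/min = 440/60000 = 0.007333 m³/s.
Cross-sectional area A = πD²/4 = π(0.0325)²/4 = 0.0008296 m²; mean velocity V = Q/A = 0.007333/0.0008296 = 8.84 m/s.
Reynolds number Re = ρVD/μ = 658 · 8.84 · 0.0325 / 0.000241 = 7.844e+05.
Re > 4000 → turbulent. Relative roughness ε/D = 2.5e-06/0.0325 = 7.69e-05. Haaland: 1/√f = -1.8 log₁₀[(7.69e-05/3.7)^1.11 + 6.9/7.844e+05] = -1.8 log₁₀[6.35e-06 + 8.8e-06] = 8.675, so f = 0.01329.
Total minor-loss coefficient ΣK = 1·1 + 3·1.3 = 4.9.
ΔP = [f·L/D + ΣK]·(ρV²/2) = [0.01329·4.28/0.0325 + 4.9]·(658·8.84²/2) = [1.75 + 4.9]·2.571e+04 = 1.71e+05 Pa.
Pumping power P = QΔP = 0.007333·1.71e+05 = 1254 W = 1.25 kW.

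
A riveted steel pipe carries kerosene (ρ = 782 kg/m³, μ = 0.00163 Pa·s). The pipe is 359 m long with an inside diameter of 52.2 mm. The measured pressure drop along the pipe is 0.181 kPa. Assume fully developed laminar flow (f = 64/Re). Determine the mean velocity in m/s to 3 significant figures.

For laminar flow, f = 64/Re with Re = ρVD/μ, so Darcy-Weisbach reduces to ΔP = 32μLV/D². Solving for V: V = ΔP·D²/(32μL) = 181·(0.0522)²/(32·0.00163·359) = 0.02634 m/s.
Check: Re = ρVD/μ = 782·0.02634·0.0522/0.00163 = 659.6 < 2300, so the laminar assumption holds.

V ≈ 0.0263 m/s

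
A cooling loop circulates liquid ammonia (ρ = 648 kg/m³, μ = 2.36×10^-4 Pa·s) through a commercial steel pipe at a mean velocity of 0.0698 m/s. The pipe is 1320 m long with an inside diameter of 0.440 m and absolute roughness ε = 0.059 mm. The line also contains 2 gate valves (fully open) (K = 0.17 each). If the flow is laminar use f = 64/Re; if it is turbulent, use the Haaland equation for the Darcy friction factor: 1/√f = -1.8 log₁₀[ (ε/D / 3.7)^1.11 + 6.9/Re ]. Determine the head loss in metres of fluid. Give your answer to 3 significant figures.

Reynolds number Re = ρVD/μ = 648 · 0.0698 · 0.44 / 0.000236 = 8.433e+04.
Re > 4000 → turbulent. Relative roughness ε/D = 5.9e-05/0.44 = 0.000134. Haaland: 1/√f = -1.8 log₁₀[(0.000134/3.7)^1.11 + 6.9/8.433e+04] = -1.8 log₁₀[1.18e-05 + 8.18e-05] = 7.252, so f = 0.01902.
Total minor-loss coefficient ΣK = 2·0.17 = 0.34.
ΔP = [f·L/D + ΣK]·(ρV²/2) = [0.01902·1320/0.44 + 0.34]·(648·0.0698²/2) = [57.05 + 0.34]·1.579 = 90.59 Pa.
Head loss h_f = ΔP/(ρg) = 90.59/(648·9.81) = 0.0143 m.

h_f ≈ 0.0143 m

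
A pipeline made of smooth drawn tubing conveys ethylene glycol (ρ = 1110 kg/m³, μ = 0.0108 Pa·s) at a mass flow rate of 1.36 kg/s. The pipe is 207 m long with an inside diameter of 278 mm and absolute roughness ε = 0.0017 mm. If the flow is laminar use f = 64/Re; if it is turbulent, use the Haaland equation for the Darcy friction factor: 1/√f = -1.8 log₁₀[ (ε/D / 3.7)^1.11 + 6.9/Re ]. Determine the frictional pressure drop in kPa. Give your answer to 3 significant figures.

A = πD²/4 = π(0.278)²/4 = 0.0607 m²; mean velocity V = ṁ/(ρA) = 1.36/(1110 · 0.0607) = 0.02019 m/s.
Reynolds number Re = ρVD/μ = 1110 · 0.02019 · 0.278 / 0.0108 = 576.7.
Re < 2300 → laminar flow, so f = 64/Re = 64/576.7 = 0.111 (the turbulent correlation is not needed).
Darcy-Weisbach: ΔP = f(L/D)(ρV²/2) = 0.111·(207/0.278)·(1110·0.02019²/2) = 0.111·744.6·0.2261 = 18.68 Pa.
ΔP = 18.68 Pa = 0.0187 kPa.

ΔP ≈ 0.0187 kPa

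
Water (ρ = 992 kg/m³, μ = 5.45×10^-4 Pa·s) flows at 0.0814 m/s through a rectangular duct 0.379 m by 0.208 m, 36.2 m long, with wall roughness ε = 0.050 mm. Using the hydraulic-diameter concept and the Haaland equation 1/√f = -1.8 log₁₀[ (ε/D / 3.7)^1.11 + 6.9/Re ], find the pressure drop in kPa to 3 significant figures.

ΔP ≈ 0.00988 kPa

Hydraulic diameter D_h = 4A/P = 4·(0.379·0.208)/(2·(0.379+0.208)) = 0.3153/1.174 = 0.2686 m.
Re = ρVD_h/μ = 992·0.0814·0.2686/0.000545 = 3.98e+04.
ε/D_h = 5e-05/0.2686 = 0.000186; Haaland gives 1/√f = -1.8 log₁₀[1.69e-05+0.000173] = 6.697, so f = 0.0223.
ΔP = f(L/D_h)(ρV²/2) = 0.0223·36.2/0.2686·3.286 = 9.876 Pa.
ΔP = 0.00988 kPa.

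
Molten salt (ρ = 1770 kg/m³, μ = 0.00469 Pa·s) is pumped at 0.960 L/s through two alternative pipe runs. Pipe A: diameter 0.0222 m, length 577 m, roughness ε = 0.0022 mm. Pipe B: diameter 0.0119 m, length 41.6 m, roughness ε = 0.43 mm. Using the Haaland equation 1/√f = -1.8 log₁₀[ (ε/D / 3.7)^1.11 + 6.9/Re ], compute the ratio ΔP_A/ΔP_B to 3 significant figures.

Pipe A: V = Q/A = 0.00096/0.0003871 = 2.48 m/s; Re = 2.078e+04; ε/D = 9.91e-05; Haaland → f = 0.02566; ΔP_A = f(L/D)(ρV²/2) = 3.631e+06 Pa.
Pipe B: V = Q/A = 0.00096/0.0001112 = 8.632 m/s; Re = 3.876e+04; ε/D = 0.0361; Haaland → f = 0.06271; ΔP_B = f(L/D)(ρV²/2) = 1.446e+07 Pa.
ΔP_A/ΔP_B = 3.631e+06/1.446e+07 = 0.251.

ΔP_A/ΔP_B ≈ 0.251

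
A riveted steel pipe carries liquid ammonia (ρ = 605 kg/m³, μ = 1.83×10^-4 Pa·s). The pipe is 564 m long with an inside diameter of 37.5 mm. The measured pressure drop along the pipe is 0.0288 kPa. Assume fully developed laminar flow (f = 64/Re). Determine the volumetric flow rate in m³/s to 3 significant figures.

For laminar flow, f = 64/Re with Re = ρVD/μ, so Darcy-Weisbach reduces to ΔP = 32μLV/D². Solving for V: V = ΔP·D²/(32μL) = 28.8·(0.0375)²/(32·0.000183·564) = 0.01226 m/s.
Check: Re = ρVD/μ = 605·0.01226·0.0375/0.000183 = 1520 < 2300, so the laminar assumption holds.
Q = V·A = 0.01226·(π/4·0.0375²) = 1.354e-05 m³/s = 1.35×10^-5 m³/s.

Q ≈ 1.35×10^-5 m³/s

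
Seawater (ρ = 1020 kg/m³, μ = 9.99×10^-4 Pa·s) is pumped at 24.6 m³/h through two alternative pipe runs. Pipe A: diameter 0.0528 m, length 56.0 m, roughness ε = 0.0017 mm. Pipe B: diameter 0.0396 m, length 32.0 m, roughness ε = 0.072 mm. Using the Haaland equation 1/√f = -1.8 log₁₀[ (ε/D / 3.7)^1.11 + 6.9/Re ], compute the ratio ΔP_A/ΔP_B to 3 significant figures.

ΔP_A/ΔP_B ≈ 0.285

Pipe A: V = Q/A = 0.006833/0.00219 = 3.121 m/s; Re = 1.682e+05; ε/D = 3.22e-05; Haaland → f = 0.01622; ΔP_A = f(L/D)(ρV²/2) = 8.545e+04 Pa.
Pipe B: V = Q/A = 0.006833/0.001232 = 5.548 m/s; Re = 2.243e+05; ε/D = 0.00182; Haaland → f = 0.02363; ΔP_B = f(L/D)(ρV²/2) = 2.998e+05 Pa.
ΔP_A/ΔP_B = 8.545e+04/2.998e+05 = 0.285.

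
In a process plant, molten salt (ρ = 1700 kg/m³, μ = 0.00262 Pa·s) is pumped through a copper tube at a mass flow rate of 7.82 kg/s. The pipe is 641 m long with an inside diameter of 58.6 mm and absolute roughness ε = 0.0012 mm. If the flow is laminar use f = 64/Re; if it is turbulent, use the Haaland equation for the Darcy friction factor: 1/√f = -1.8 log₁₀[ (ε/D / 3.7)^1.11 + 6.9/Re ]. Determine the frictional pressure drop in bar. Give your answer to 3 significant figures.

ΔP ≈ 5.30 bar

A = πD²/4 = π(0.0586)²/4 = 0.002697 m²; mean velocity V = ṁ/(ρA) = 7.82/(1700 · 0.002697) = 1.706 m/s.
Reynolds number Re = ρVD/μ = 1700 · 1.706 · 0.0586 / 0.00262 = 6.485e+04.
Re > 4000 → turbulent. Relative roughness ε/D = 1.2e-06/0.0586 = 2.05e-05. Haaland: 1/√f = -1.8 log₁₀[(2.05e-05/3.7)^1.11 + 6.9/6.485e+04] = -1.8 log₁₀[1.46e-06 + 0.000106] = 7.141, so f = 0.01961.
Darcy-Weisbach: ΔP = f(L/D)(ρV²/2) = 0.01961·(641/0.0586)·(1700·1.706²/2) = 0.01961·1.094e+04·2473 = 5.304e+05 Pa.
ΔP = 5.304e+05 Pa = 5.30 bar.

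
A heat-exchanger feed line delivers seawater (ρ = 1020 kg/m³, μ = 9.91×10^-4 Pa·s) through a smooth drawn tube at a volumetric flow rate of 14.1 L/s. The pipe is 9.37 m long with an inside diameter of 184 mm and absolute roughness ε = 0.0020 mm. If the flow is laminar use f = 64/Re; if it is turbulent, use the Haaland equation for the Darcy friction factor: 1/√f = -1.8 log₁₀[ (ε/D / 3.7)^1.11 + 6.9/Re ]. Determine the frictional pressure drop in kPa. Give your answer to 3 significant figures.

Q = 14.1 L/s = 14.1/1000 = 0.0141 m³/s.
Cross-sectional area A = πD²/4 = π(0.184)²/4 = 0.02659 m²; mean velocity V = Q/A = 0.0141/0.02659 = 0.5303 m/s.
Reynolds number Re = ρVD/μ = 1020 · 0.5303 · 0.184 / 0.000991 = 1.004e+05.
Re > 4000 → turbulent. Relative roughness ε/D = 2e-06/0.184 = 1.09e-05. Haaland: 1/√f = -1.8 log₁₀[(1.09e-05/3.7)^1.11 + 6.9/1.004e+05] = -1.8 log₁₀[7.24e-07 + 6.87e-05] = 7.485, so f = 0.01785.
Darcy-Weisbach: ΔP = f(L/D)(ρV²/2) = 0.01785·(9.37/0.184)·(1020·0.5303²/2) = 0.01785·50.92·143.4 = 130.3 Pa.
ΔP = 130.3 Pa = 0.130 kPa.

ΔP ≈ 0.130 kPa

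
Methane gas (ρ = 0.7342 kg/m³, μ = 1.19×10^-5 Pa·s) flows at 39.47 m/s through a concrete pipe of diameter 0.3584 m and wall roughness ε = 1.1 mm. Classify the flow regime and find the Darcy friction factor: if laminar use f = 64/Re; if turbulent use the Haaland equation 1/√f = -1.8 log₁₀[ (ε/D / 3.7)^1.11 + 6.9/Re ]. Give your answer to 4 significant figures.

Re = ρVD/μ = 0.7342·39.47·0.3584/1.19e-05 = 8.728e+05.
Re > 4000 → turbulent. ε/D = 0.0011/0.3584 = 0.00307; Haaland: 1/√f = -1.8 log₁₀[0.00038 + 7.91e-06] = 6.14, so f = 0.02652.

f ≈ 0.02652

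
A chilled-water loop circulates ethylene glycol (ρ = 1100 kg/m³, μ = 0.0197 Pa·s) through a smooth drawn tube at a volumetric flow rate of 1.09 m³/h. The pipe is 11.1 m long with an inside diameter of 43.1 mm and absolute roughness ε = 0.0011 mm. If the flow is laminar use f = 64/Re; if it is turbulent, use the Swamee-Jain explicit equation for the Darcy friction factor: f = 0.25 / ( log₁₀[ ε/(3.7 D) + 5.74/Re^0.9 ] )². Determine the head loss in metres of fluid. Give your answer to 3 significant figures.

h_f ≈ 0.0724 m

Q = 1.09 m³/h = 1.09/3600 = 0.0003028 m³/s.
Cross-sectional area A = πD²/4 = π(0.0431)²/4 = 0.001459 m²; mean velocity V = Q/A = 0.0003028/0.001459 = 0.2075 m/s.
Reynolds number Re = ρVD/μ = 1100 · 0.2075 · 0.0431 / 0.0197 = 499.4.
Re < 2300 → laminar flow, so f = 64/Re = 64/499.4 = 0.1281 (the turbulent correlation is not needed).
Darcy-Weisbach: ΔP = f(L/D)(ρV²/2) = 0.1281·(11.1/0.0431)·(1100·0.2075²/2) = 0.1281·257.5·23.69 = 781.7 Pa.
Head loss h_f = ΔP/(ρg) = 781.7/(1100·9.81) = 0.0724 m.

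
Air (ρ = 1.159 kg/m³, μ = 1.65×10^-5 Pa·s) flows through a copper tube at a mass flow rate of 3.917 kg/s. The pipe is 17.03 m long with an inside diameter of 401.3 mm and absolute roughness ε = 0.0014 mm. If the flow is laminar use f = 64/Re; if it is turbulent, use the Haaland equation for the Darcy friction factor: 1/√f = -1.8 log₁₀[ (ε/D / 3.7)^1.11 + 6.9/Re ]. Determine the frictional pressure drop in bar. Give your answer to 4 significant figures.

ΔP ≈ 0.002143 bar

A = πD²/4 = π(0.4013)²/4 = 0.1265 m²; mean velocity V = ṁ/(ρA) = 3.917/(1.159 · 0.1265) = 26.72 m/s.
Reynolds number Re = ρVD/μ = 1.159 · 26.72 · 0.4013 / 1.65e-05 = 7.532e+05.
Re > 4000 → turbulent. Relative roughness ε/D = 1.4e-06/0.4013 = 3.49e-06. Haaland: 1/√f = -1.8 log₁₀[(3.49e-06/3.7)^1.11 + 6.9/7.532e+05] = -1.8 log₁₀[2.05e-07 + 9.16e-06] = 9.051, so f = 0.01221.
Darcy-Weisbach: ΔP = f(L/D)(ρV²/2) = 0.01221·(17.03/0.4013)·(1.159·26.72²/2) = 0.01221·42.44·413.7 = 214.3 Pa.
ΔP = 214.3 Pa = 0.002143 bar.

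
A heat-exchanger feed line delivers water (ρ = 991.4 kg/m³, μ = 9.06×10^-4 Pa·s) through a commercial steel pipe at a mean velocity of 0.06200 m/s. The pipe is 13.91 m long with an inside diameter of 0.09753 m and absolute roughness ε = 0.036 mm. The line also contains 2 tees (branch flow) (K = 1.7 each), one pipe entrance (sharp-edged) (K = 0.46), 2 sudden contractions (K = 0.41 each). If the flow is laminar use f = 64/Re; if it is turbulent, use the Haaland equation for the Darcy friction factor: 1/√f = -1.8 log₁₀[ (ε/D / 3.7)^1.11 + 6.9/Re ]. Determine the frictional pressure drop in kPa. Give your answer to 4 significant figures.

Reynolds number Re = ρVD/μ = 991.4 · 0.062 · 0.09753 / 0.000906 = 6617.
Re > 4000 → turbulent. Relative roughness ε/D = 3.6e-05/0.09753 = 0.000369. Haaland: 1/√f = -1.8 log₁₀[(0.000369/3.7)^1.11 + 6.9/6617] = -1.8 log₁₀[3.62e-05 + 0.00104] = 5.341, so f = 0.03506.
Total minor-loss coefficient ΣK = 2·1.7 + 1·0.46 + 2·0.41 = 4.68.
ΔP = [f·L/D + ΣK]·(ρV²/2) = [0.03506·13.91/0.09753 + 4.68]·(991.4·0.062²/2) = [5.001 + 4.68]·1.905 = 18.45 Pa.
ΔP = 18.45 Pa = 0.01845 kPa.

ΔP ≈ 0.01845 kPa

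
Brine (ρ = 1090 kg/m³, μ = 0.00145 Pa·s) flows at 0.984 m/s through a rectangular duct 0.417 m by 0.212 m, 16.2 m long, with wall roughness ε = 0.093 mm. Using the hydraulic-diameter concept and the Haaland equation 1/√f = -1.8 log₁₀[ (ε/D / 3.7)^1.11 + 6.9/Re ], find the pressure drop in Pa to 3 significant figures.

ΔP ≈ 536 Pa

Hydraulic diameter D_h = 4A/P = 4·(0.417·0.212)/(2·(0.417+0.212)) = 0.3536/1.258 = 0.2811 m.
Re = ρVD_h/μ = 1090·0.984·0.2811/0.00145 = 2.079e+05.
ε/D_h = 9.3e-05/0.2811 = 0.000331; Haaland gives 1/√f = -1.8 log₁₀[3.21e-05+3.32e-05] = 7.534, so f = 0.01762.
ΔP = f(L/D_h)(ρV²/2) = 0.01762·16.2/0.2811·527.7 = 535.8 Pa.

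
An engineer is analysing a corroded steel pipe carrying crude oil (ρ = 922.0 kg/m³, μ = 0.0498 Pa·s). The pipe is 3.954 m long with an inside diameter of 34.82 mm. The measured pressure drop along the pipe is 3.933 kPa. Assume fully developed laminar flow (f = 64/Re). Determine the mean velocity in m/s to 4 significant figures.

For laminar flow, f = 64/Re with Re = ρVD/μ, so Darcy-Weisbach reduces to ΔP = 32μLV/D². Solving for V: V = ΔP·D²/(32μL) = 3933·(0.03482)²/(32·0.0498·3.954) = 0.7568 m/s.
Check: Re = ρVD/μ = 922·0.7568·0.03482/0.0498 = 487.9 < 2300, so the laminar assumption holds.

V ≈ 0.7568 m/s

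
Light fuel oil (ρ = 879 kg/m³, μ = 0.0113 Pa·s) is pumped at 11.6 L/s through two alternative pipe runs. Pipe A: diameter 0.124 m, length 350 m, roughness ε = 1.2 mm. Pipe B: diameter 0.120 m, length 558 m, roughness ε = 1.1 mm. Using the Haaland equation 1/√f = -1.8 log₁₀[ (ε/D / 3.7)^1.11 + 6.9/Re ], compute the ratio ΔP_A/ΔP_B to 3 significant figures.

Pipe A: V = Q/A = 0.0116/0.01208 = 0.9606 m/s; Re = 9265; ε/D = 0.00968; Haaland → f = 0.04307; ΔP_A = f(L/D)(ρV²/2) = 4.93e+04 Pa.
Pipe B: V = Q/A = 0.0116/0.01131 = 1.026 m/s; Re = 9574; ε/D = 0.00917; Haaland → f = 0.04238; ΔP_B = f(L/D)(ρV²/2) = 9.111e+04 Pa.
ΔP_A/ΔP_B = 4.93e+04/9.111e+04 = 0.541.

ΔP_A/ΔP_B ≈ 0.541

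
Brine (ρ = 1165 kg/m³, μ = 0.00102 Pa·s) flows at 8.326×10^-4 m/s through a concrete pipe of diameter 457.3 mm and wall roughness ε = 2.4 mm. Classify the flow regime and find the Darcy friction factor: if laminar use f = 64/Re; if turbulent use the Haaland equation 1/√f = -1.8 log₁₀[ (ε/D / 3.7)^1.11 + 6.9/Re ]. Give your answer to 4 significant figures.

f ≈ 0.1472

Re = ρVD/μ = 1165·0.0008326·0.4573/0.00102 = 434.9.
Re < 2300 → laminar, so f = 64/Re = 0.1472 (roughness is irrelevant in laminar flow).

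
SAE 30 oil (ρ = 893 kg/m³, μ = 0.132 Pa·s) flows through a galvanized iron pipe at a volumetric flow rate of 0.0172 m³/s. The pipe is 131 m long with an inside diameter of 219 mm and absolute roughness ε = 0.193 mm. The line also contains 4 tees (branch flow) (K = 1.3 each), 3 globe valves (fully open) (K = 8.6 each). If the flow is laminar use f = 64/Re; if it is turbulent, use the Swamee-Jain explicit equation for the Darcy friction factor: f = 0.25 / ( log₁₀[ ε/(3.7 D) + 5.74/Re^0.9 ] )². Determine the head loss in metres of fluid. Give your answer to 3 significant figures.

h_f ≈ 0.931 m

Cross-sectional area A = πD²/4 = π(0.219)²/4 = 0.03767 m²; mean velocity V = Q/A = 0.0172/0.03767 = 0.4566 m/s.
Reynolds number Re = ρVD/μ = 893 · 0.4566 · 0.219 / 0.132 = 676.5.
Re < 2300 → laminar flow, so f = 64/Re = 64/676.5 = 0.0946 (the turbulent correlation is not needed).
Total minor-loss coefficient ΣK = 4·1.3 + 3·8.6 = 31.
ΔP = [f·L/D + ΣK]·(ρV²/2) = [0.0946·131/0.219 + 31]·(893·0.4566²/2) = [56.59 + 31]·93.09 = 8154 Pa.
Head loss h_f = ΔP/(ρg) = 8154/(893·9.81) = 0.931 m.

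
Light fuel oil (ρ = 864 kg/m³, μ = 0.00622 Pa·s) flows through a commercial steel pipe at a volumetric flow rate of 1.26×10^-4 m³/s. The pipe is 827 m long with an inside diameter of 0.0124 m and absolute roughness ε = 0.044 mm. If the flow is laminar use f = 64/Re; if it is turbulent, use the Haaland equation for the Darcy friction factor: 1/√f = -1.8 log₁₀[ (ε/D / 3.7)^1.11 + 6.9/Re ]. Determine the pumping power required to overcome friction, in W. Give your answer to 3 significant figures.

Cross-sectional area A = πD²/4 = π(0.0124)²/4 = 0.0001208 m²; mean velocity V = Q/A = 0.000126/0.0001208 = 1.043 m/s.
Reynolds number Re = ρVD/μ = 864 · 1.043 · 0.0124 / 0.00622 = 1797.
Re < 2300 → laminar flow, so f = 64/Re = 64/1797 = 0.03561 (the turbulent correlation is not needed).
Darcy-Weisbach: ΔP = f(L/D)(ρV²/2) = 0.03561·(827/0.0124)·(864·1.043²/2) = 0.03561·6.669e+04·470.3 = 1.117e+06 Pa.
Pumping power P = QΔP = 0.000126·1.117e+06 = 140.7 W = 141 W.

P ≈ 141 W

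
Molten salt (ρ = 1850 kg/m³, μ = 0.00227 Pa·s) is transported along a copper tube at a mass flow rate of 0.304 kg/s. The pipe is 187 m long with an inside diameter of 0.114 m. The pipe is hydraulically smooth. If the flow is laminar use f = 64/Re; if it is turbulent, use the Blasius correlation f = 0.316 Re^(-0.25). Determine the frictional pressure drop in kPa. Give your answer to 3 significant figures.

ΔP ≈ 0.0168 kPa

A = πD²/4 = π(0.114)²/4 = 0.01021 m²; mean velocity V = ṁ/(ρA) = 0.304/(1850 · 0.01021) = 0.0161 m/s.
Reynolds number Re = ρVD/μ = 1850 · 0.0161 · 0.114 / 0.00227 = 1496.
Re < 2300 → laminar flow, so f = 64/Re = 64/1496 = 0.04279 (the turbulent correlation is not needed).
Darcy-Weisbach: ΔP = f(L/D)(ρV²/2) = 0.04279·(187/0.114)·(1850·0.0161²/2) = 0.04279·1640·0.2397 = 16.83 Pa.
ΔP = 16.83 Pa = 0.0168 kPa.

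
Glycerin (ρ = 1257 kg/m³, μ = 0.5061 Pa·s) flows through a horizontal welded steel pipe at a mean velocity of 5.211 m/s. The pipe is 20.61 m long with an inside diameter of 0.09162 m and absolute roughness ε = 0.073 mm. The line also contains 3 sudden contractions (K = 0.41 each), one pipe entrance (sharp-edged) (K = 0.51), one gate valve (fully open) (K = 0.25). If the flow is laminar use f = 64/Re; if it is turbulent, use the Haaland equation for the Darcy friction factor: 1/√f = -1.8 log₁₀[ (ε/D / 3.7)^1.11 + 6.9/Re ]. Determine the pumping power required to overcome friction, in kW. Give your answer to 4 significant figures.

P ≈ 8.285 kW

Reynolds number Re = ρVD/μ = 1257 · 5.211 · 0.09162 / 0.506 = 1186.
Re < 2300 → laminar flow, so f = 64/Re = 64/1186 = 0.05397 (the turbulent correlation is not needed).
Total minor-loss coefficient ΣK = 3·0.41 + 1·0.51 + 1·0.25 = 1.99.
ΔP = [f·L/D + ΣK]·(ρV²/2) = [0.05397·20.61/0.09162 + 1.99]·(1257·5.211²/2) = [12.14 + 1.99]·1.707e+04 = 2.412e+05 Pa.
Q = V·A = 5.211·0.006593 = 0.03436 m³/s.
Pumping power P = QΔP = 0.03436·2.412e+05 = 8285.4 W = 8.285 kW.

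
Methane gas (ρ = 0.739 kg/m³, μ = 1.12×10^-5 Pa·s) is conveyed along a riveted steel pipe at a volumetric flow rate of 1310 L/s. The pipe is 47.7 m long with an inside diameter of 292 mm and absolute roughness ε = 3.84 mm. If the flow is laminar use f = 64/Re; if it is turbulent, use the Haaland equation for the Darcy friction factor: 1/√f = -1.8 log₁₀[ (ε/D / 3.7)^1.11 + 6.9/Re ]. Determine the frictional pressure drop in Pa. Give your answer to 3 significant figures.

Q = 1310 L/s = 1310/1000 = 1.31 m³/s.
Cross-sectional area A = πD²/4 = π(0.292)²/4 = 0.06697 m²; mean velocity V = Q/A = 1.31/0.06697 = 19.56 m/s.
Reynolds number Re = ρVD/μ = 0.739 · 19.56 · 0.292 / 1.12e-05 = 3.769e+05.
Re > 4000 → turbulent. Relative roughness ε/D = 0.00384/0.292 = 0.0132. Haaland: 1/√f = -1.8 log₁₀[(0.0132/3.7)^1.11 + 6.9/3.769e+05] = -1.8 log₁₀[0.00191 + 1.83e-05] = 4.886, so f = 0.04189.
Darcy-Weisbach: ΔP = f(L/D)(ρV²/2) = 0.04189·(47.7/0.292)·(0.739·19.56²/2) = 0.04189·163.4·141.4 = 967.5 Pa.

ΔP ≈ 967 Pa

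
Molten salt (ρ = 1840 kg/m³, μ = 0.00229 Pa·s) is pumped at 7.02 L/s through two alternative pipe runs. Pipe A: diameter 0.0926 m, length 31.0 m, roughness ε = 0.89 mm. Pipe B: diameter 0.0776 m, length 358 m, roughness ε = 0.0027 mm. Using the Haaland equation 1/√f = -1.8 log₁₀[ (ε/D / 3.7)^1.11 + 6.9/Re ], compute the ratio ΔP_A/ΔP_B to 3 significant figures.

Pipe A: V = Q/A = 0.00702/0.006735 = 1.042 m/s; Re = 7.756e+04; ε/D = 0.00961; Haaland → f = 0.03821; ΔP_A = f(L/D)(ρV²/2) = 1.279e+04 Pa.
Pipe B: V = Q/A = 0.00702/0.004729 = 1.484 m/s; Re = 9.255e+04; ε/D = 3.48e-05; Haaland → f = 0.01825; ΔP_B = f(L/D)(ρV²/2) = 1.707e+05 Pa.
ΔP_A/ΔP_B = 1.279e+04/1.707e+05 = 0.0749.

ΔP_A/ΔP_B ≈ 0.0749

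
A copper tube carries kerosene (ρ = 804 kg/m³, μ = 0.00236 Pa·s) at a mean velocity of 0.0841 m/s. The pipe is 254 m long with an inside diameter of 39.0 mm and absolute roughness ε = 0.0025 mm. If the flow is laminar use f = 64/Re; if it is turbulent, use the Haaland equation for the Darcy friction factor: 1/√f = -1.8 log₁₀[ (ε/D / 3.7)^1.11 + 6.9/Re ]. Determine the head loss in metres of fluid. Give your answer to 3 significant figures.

Reynolds number Re = ρVD/μ = 804 · 0.0841 · 0.039 / 0.00236 = 1117.
Re < 2300 → laminar flow, so f = 64/Re = 64/1117 = 0.05728 (the turbulent correlation is not needed).
Darcy-Weisbach: ΔP = f(L/D)(ρV²/2) = 0.05728·(254/0.039)·(804·0.0841²/2) = 0.05728·6513·2.843 = 1061 Pa.
Head loss h_f = ΔP/(ρg) = 1061/(804·9.81) = 0.134 m.

h_f ≈ 0.134 m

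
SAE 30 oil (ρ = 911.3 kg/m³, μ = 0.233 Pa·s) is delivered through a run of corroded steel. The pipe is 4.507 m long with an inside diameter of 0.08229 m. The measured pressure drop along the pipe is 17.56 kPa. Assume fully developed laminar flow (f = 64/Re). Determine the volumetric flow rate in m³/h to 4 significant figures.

Q ≈ 67.75 m³/h

For laminar flow, f = 64/Re with Re = ρVD/μ, so Darcy-Weisbach reduces to ΔP = 32μLV/D². Solving for V: V = ΔP·D²/(32μL) = 1.756e+04·(0.08229)²/(32·0.233·4.507) = 3.539 m/s.
Check: Re = ρVD/μ = 911.3·3.539·0.08229/0.233 = 1139 < 2300, so the laminar assumption holds.
Q = V·A = 3.539·(π/4·0.08229²) = 0.01882 m³/s = 67.75 m³/h.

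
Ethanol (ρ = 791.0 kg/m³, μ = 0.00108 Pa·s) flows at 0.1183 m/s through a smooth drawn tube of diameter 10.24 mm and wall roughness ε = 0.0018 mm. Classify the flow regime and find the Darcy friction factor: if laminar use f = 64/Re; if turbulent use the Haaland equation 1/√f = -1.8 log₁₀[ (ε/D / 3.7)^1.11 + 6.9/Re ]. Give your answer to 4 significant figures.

Re = ρVD/μ = 791·0.1183·0.01024/0.00108 = 887.2.
Re < 2300 → laminar, so f = 64/Re = 0.07213 (roughness is irrelevant in laminar flow).

f ≈ 0.07213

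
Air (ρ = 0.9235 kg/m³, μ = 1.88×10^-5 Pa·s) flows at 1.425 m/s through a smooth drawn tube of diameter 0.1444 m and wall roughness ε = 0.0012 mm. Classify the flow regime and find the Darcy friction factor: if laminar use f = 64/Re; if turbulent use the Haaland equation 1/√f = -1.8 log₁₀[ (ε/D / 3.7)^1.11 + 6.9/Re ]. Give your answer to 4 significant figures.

Re = ρVD/μ = 0.9235·1.425·0.1444/1.88e-05 = 1.011e+04.
Re > 4000 → turbulent. ε/D = 1.2e-06/0.1444 = 8.31e-06; Haaland: 1/√f = -1.8 log₁₀[5.37e-07 + 0.000683] = 5.698, so f = 0.0308.

f ≈ 0.03080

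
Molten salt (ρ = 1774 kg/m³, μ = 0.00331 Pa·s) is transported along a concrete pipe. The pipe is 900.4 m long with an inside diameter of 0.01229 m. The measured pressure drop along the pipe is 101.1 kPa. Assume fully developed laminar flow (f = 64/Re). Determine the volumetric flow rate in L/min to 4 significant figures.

For laminar flow, f = 64/Re with Re = ρVD/μ, so Darcy-Weisbach reduces to ΔP = 32μLV/D². Solving for V: V = ΔP·D²/(32μL) = 1.011e+05·(0.01229)²/(32·0.00331·900.4) = 0.1601 m/s.
Check: Re = ρVD/μ = 1774·0.1601·0.01229/0.00331 = 1055 < 2300, so the laminar assumption holds.
Q = V·A = 0.1601·(π/4·0.01229²) = 1.899e-05 m³/s = 1.140 L/min.

Q ≈ 1.140 L/min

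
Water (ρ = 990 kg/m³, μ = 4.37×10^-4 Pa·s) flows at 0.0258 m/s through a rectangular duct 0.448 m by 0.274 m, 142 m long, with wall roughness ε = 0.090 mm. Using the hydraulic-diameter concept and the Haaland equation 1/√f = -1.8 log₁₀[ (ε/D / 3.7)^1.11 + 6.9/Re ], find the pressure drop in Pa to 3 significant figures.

Hydraulic diameter D_h = 4A/P = 4·(0.448·0.274)/(2·(0.448+0.274)) = 0.491/1.444 = 0.34 m.
Re = ρVD_h/μ = 990·0.0258·0.34/0.000437 = 1.987e+04.
ε/D_h = 9e-05/0.34 = 0.000265; Haaland gives 1/√f = -1.8 log₁₀[2.5e-05+0.000347] = 6.173, so f = 0.02625.
ΔP = f(L/D_h)(ρV²/2) = 0.02625·142/0.34·0.3295 = 3.611 Pa.

ΔP ≈ 3.61 Pa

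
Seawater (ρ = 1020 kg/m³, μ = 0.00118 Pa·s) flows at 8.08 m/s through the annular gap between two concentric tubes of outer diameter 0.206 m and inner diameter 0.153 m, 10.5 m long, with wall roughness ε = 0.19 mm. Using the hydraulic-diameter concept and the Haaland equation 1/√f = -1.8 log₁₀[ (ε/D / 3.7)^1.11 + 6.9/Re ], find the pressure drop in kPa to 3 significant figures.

Hydraulic diameter D_h = 4A/P = D_o - D_i = 0.206 - 0.153 = 0.053 m.
Re = ρVD_h/μ = 1020·8.08·0.053/0.00118 = 3.702e+05.
ε/D_h = 0.00019/0.053 = 0.00358; Haaland gives 1/√f = -1.8 log₁₀[0.000452+1.86e-05] = 5.99, so f = 0.02787.
ΔP = f(L/D_h)(ρV²/2) = 0.02787·10.5/0.053·3.33e+04 = 1.839e+05 Pa.
ΔP = 184 kPa.

ΔP ≈ 184 kPa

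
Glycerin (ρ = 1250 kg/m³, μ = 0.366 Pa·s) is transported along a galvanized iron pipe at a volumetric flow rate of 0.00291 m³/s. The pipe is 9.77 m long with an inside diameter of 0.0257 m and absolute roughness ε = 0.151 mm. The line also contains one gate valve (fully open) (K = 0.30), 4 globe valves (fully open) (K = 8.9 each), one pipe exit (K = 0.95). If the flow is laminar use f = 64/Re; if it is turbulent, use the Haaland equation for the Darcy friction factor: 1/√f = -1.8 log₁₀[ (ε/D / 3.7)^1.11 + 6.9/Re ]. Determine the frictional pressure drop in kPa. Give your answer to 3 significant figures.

Cross-sectional area A = πD²/4 = π(0.0257)²/4 = 0.0005187 m²; mean velocity V = Q/A = 0.00291/0.0005187 = 5.61 m/s.
Reynolds number Re = ρVD/μ = 1250 · 5.61 · 0.0257 / 0.366 = 492.4.
Re < 2300 → laminar flow, so f = 64/Re = 64/492.4 = 0.13 (the turbulent correlation is not needed).
Total minor-loss coefficient ΣK = 1·0.3 + 4·8.9 + 1·0.95 = 36.9.
ΔP = [f·L/D + ΣK]·(ρV²/2) = [0.13·9.77/0.0257 + 36.9]·(1250·5.61²/2) = [49.41 + 36.9]·1.967e+04 = 1.697e+06 Pa.
ΔP = 1.697e+06 Pa = 1700 kPa.

ΔP ≈ 1700 kPa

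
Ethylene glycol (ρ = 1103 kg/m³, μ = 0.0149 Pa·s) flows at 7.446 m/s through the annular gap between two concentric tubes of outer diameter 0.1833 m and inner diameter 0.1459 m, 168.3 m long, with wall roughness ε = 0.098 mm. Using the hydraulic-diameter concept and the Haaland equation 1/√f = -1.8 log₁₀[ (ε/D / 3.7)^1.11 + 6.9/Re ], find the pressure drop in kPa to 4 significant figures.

ΔP ≈ 4187 kPa

Hydraulic diameter D_h = 4A/P = D_o - D_i = 0.1833 - 0.1459 = 0.0374 m.
Re = ρVD_h/μ = 1103·7.446·0.0374/0.0149 = 2.062e+04.
ε/D_h = 9.8e-05/0.0374 = 0.00262; Haaland gives 1/√f = -1.8 log₁₀[0.000319+0.000335] = 5.732, so f = 0.03043.
ΔP = f(L/D_h)(ρV²/2) = 0.03043·168.3/0.0374·3.058e+04 = 4.187e+06 Pa.
ΔP = 4187 kPa.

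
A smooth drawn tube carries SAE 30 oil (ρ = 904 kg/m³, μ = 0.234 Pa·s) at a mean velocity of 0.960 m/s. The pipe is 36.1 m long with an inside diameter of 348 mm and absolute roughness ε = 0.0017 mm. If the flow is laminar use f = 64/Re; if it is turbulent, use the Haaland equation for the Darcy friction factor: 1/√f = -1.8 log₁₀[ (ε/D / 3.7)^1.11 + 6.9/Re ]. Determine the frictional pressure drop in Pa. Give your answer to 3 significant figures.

ΔP ≈ 2140 Pa

Reynolds number Re = ρVD/μ = 904 · 0.96 · 0.348 / 0.234 = 1291.
Re < 2300 → laminar flow, so f = 64/Re = 64/1291 = 0.04959 (the turbulent correlation is not needed).
Darcy-Weisbach: ΔP = f(L/D)(ρV²/2) = 0.04959·(36.1/0.348)·(904·0.96²/2) = 0.04959·103.7·416.6 = 2143 Pa.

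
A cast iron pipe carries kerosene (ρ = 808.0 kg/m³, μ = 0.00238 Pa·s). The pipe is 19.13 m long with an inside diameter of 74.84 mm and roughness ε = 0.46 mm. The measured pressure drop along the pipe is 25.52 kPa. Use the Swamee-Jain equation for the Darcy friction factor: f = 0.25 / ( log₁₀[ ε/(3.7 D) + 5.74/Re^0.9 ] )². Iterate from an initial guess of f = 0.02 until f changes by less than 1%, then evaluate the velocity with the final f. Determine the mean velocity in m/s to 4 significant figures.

Rearranging Darcy-Weisbach: V = √(2·ΔP·D/(f·L·ρ)). With ε/D = 0.00046/0.07484 = 0.00615, iterate starting from f = 0.02:
  f = 0.02 → V = √(2·2.552e+04·0.07484/(0.02·19.13·808)) = 3.515 m/s; Re = ρVD/μ = 8.931e+04; f → 0.03354
  f = 0.03354 → V = 2.714 m/s; Re = 6.896e+04; f → 0.03384
Converged (Δf/f < 1%). With the final f = 0.03384: V = √(2·2.552e+04·0.07484/(0.03384·19.13·808)) = 2.702 m/s.

V ≈ 2.702 m/s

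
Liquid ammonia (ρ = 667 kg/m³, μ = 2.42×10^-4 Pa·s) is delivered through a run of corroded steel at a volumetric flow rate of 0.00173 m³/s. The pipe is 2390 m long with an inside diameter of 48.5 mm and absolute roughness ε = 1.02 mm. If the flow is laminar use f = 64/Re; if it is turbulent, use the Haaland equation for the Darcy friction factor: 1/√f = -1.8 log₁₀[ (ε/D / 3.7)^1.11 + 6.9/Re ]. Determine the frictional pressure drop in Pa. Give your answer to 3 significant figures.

Cross-sectional area A = πD²/4 = π(0.0485)²/4 = 0.001847 m²; mean velocity V = Q/A = 0.00173/0.001847 = 0.9364 m/s.
Reynolds number Re = ρVD/μ = 667 · 0.9364 · 0.0485 / 0.000242 = 1.252e+05.
Re > 4000 → turbulent. Relative roughness ε/D = 0.00102/0.0485 = 0.021. Haaland: 1/√f = -1.8 log₁₀[(0.021/3.7)^1.11 + 6.9/1.252e+05] = -1.8 log₁₀[0.00322 + 5.51e-05] = 4.473, so f = 0.04998.
Darcy-Weisbach: ΔP = f(L/D)(ρV²/2) = 0.04998·(2390/0.0485)·(667·0.9364²/2) = 0.04998·4.928e+04·292.4 = 7.203e+05 Pa.

ΔP ≈ 720000 Pa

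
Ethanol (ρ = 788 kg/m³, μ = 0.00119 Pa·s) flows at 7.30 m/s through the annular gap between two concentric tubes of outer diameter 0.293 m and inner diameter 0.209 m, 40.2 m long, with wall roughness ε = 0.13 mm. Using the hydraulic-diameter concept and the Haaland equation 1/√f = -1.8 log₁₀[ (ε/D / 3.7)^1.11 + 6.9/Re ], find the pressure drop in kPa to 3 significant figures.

ΔP ≈ 225 kPa

Hydraulic diameter D_h = 4A/P = D_o - D_i = 0.293 - 0.209 = 0.084 m.
Re = ρVD_h/μ = 788·7.3·0.084/0.00119 = 4.061e+05.
ε/D_h = 0.00013/0.084 = 0.00155; Haaland gives 1/√f = -1.8 log₁₀[0.000178+1.7e-05] = 6.679, so f = 0.02242.
ΔP = f(L/D_h)(ρV²/2) = 0.02242·40.2/0.084·2.1e+04 = 2.253e+05 Pa.
ΔP = 225 kPa.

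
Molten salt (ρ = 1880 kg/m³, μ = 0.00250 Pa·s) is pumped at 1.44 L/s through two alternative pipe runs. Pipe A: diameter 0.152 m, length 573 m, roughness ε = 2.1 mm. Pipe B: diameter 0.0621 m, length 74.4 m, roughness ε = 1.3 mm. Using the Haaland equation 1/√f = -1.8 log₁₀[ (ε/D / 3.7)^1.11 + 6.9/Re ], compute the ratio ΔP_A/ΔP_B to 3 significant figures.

Pipe A: V = Q/A = 0.00144/0.01815 = 0.07936 m/s; Re = 9071; ε/D = 0.0138; Haaland → f = 0.04724; ΔP_A = f(L/D)(ρV²/2) = 1054 Pa.
Pipe B: V = Q/A = 0.00144/0.003029 = 0.4754 m/s; Re = 2.22e+04; ε/D = 0.0209; Haaland → f = 0.05124; ΔP_B = f(L/D)(ρV²/2) = 1.304e+04 Pa.
ΔP_A/ΔP_B = 1054/1.304e+04 = 0.0808.

ΔP_A/ΔP_B ≈ 0.0808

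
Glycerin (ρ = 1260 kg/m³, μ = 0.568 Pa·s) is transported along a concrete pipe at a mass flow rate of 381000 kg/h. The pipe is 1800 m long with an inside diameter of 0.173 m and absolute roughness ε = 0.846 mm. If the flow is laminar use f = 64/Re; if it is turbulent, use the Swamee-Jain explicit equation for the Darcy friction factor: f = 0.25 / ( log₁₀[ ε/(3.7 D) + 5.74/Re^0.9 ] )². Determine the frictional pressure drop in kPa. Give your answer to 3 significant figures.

ΔP ≈ 3910 kPa

ṁ = 381000 kg/h = 381000/3600 = 105.8 kg/s.
A = πD²/4 = π(0.173)²/4 = 0.02351 m²; mean velocity V = ṁ/(ρA) = 105.8/(1260 · 0.02351) = 3.573 m/s.
Reynolds number Re = ρVD/μ = 1260 · 3.573 · 0.173 / 0.568 = 1371.
Re < 2300 → laminar flow, so f = 64/Re = 64/1371 = 0.04667 (the turbulent correlation is not needed).
Darcy-Weisbach: ΔP = f(L/D)(ρV²/2) = 0.04667·(1800/0.173)·(1260·3.573²/2) = 0.04667·1.04e+04·8044 = 3.906e+06 Pa.
ΔP = 3.906e+06 Pa = 3910 kPa.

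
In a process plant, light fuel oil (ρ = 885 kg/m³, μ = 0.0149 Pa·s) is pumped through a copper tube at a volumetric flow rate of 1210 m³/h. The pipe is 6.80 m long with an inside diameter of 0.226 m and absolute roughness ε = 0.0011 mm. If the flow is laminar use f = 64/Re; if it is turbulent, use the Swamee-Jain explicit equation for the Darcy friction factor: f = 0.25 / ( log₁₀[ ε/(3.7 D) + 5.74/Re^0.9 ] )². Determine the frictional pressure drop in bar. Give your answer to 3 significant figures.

ΔP ≈ 0.163 bar

Q = 1210 m³/h = 1210/3600 = 0.3361 m³/s.
Cross-sectional area A = πD²/4 = π(0.226)²/4 = 0.04011 m²; mean velocity V = Q/A = 0.3361/0.04011 = 8.379 m/s.
Reynolds number Re = ρVD/μ = 885 · 8.379 · 0.226 / 0.0149 = 1.125e+05.
Re > 4000 → turbulent. Relative roughness ε/D = 1.1e-06/0.226 = 4.87e-06. Swamee-Jain: f = 0.25/(log₁₀[4.87e-06/3.7 + 5.74/1.125e+05^0.9])² = 0.25/(log₁₀[1.32e-06 + 0.000163])² = 0.25/(-3.784)² = 0.01746.
Darcy-Weisbach: ΔP = f(L/D)(ρV²/2) = 0.01746·(6.8/0.226)·(885·8.379²/2) = 0.01746·30.09·3.106e+04 = 1.632e+04 Pa.
ΔP = 1.632e+04 Pa = 0.163 bar.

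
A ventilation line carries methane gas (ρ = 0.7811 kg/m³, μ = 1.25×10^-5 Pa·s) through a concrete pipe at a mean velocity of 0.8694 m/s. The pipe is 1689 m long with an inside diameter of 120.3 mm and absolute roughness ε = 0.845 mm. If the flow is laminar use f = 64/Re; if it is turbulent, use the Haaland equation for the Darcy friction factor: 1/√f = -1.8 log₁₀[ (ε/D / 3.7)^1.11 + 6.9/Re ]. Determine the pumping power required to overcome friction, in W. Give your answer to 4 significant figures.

Reynolds number Re = ρVD/μ = 0.7811 · 0.8694 · 0.1203 / 1.25e-05 = 6536.
Re > 4000 → turbulent. Relative roughness ε/D = 0.000845/0.1203 = 0.00702. Haaland: 1/√f = -1.8 log₁₀[(0.00702/3.7)^1.11 + 6.9/6536] = -1.8 log₁₀[0.000953 + 0.00106] = 4.855, so f = 0.04243.
Darcy-Weisbach: ΔP = f(L/D)(ρV²/2) = 0.04243·(1689/0.1203)·(0.7811·0.8694²/2) = 0.04243·1.404e+04·0.2952 = 175.8 Pa.
Q = V·A = 0.8694·0.01137 = 0.009882 m³/s.
Pumping power P = QΔP = 0.009882·175.8 = 1.7377 W = 1.738 W.

P ≈ 1.738 W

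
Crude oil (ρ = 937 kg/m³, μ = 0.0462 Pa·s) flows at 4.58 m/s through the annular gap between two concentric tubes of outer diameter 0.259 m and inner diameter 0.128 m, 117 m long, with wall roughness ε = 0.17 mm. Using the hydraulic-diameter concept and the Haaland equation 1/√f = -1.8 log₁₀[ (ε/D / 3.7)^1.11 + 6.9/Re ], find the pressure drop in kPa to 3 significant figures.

Hydraulic diameter D_h = 4A/P = D_o - D_i = 0.259 - 0.128 = 0.131 m.
Re = ρVD_h/μ = 937·4.58·0.131/0.0462 = 1.217e+04.
ε/D_h = 0.00017/0.131 = 0.0013; Haaland gives 1/√f = -1.8 log₁₀[0.000146+0.000567] = 5.664, so f = 0.03117.
ΔP = f(L/D_h)(ρV²/2) = 0.03117·117/0.131·9827 = 2.736e+05 Pa.
ΔP = 274 kPa.

ΔP ≈ 274 kPa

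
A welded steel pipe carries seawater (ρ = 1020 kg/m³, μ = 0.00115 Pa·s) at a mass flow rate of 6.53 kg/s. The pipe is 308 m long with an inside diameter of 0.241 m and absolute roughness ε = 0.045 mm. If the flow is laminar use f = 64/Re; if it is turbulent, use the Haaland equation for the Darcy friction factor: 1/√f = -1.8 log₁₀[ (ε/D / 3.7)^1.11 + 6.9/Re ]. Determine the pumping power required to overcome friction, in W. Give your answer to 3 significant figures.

P ≈ 1.95 W

A = πD²/4 = π(0.241)²/4 = 0.04562 m²; mean velocity V = ṁ/(ρA) = 6.53/(1020 · 0.04562) = 0.1403 m/s.
Reynolds number Re = ρVD/μ = 1020 · 0.1403 · 0.241 / 0.00115 = 3e+04.
Re > 4000 → turbulent. Relative roughness ε/D = 4.5e-05/0.241 = 0.000187. Haaland: 1/√f = -1.8 log₁₀[(0.000187/3.7)^1.11 + 6.9/3e+04] = -1.8 log₁₀[1.7e-05 + 0.00023] = 6.493, so f = 0.02372.
Darcy-Weisbach: ΔP = f(L/D)(ρV²/2) = 0.02372·(308/0.241)·(1020·0.1403²/2) = 0.02372·1278·10.04 = 304.5 Pa.
Q = ṁ/ρ = 6.53/1020 = 0.006402 m³/s.
Pumping power P = QΔP = 0.006402·304.5 = 1.949 W = 1.95 W.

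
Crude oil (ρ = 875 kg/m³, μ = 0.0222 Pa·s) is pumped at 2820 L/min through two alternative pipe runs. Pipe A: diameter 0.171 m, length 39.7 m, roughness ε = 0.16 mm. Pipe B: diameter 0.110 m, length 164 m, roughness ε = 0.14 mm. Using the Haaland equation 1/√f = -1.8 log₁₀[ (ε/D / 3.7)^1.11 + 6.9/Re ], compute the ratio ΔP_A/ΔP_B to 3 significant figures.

ΔP_A/ΔP_B ≈ 0.0286

Pipe A: V = Q/A = 0.047/0.02297 = 2.047 m/s; Re = 1.379e+04; ε/D = 0.000936; Haaland → f = 0.02976; ΔP_A = f(L/D)(ρV²/2) = 1.266e+04 Pa.
Pipe B: V = Q/A = 0.047/0.009503 = 4.946 m/s; Re = 2.144e+04; ε/D = 0.00127; Haaland → f = 0.02779; ΔP_B = f(L/D)(ρV²/2) = 4.433e+05 Pa.
ΔP_A/ΔP_B = 1.266e+04/4.433e+05 = 0.0286.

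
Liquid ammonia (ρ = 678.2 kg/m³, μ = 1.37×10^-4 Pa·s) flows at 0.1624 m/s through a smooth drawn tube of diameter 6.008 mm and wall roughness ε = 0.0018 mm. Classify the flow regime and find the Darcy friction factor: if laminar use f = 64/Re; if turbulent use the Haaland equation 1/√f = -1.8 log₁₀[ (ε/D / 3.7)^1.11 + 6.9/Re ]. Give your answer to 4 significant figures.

Re = ρVD/μ = 678.2·0.1624·0.006008/0.000137 = 4830.
Re > 4000 → turbulent. ε/D = 1.8e-06/0.006008 = 0.0003; Haaland: 1/√f = -1.8 log₁₀[2.87e-05 + 0.00143] = 5.106, so f = 0.03836.

f ≈ 0.03836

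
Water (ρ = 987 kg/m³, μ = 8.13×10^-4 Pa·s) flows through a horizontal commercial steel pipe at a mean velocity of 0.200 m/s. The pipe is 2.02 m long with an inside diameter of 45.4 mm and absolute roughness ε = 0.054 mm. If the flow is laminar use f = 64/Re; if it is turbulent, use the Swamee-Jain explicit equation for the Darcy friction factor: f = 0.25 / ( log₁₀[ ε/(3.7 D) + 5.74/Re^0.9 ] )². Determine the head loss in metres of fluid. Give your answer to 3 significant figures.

h_f ≈ 0.00292 m

Reynolds number Re = ρVD/μ = 987 · 0.2 · 0.0454 / 0.000813 = 1.102e+04.
Re > 4000 → turbulent. Relative roughness ε/D = 5.4e-05/0.0454 = 0.00119. Swamee-Jain: f = 0.25/(log₁₀[0.00119/3.7 + 5.74/1.102e+04^0.9])² = 0.25/(log₁₀[0.000321 + 0.00132])² = 0.25/(-2.785)² = 0.03224.
Darcy-Weisbach: ΔP = f(L/D)(ρV²/2) = 0.03224·(2.02/0.0454)·(987·0.2²/2) = 0.03224·44.49·19.74 = 28.32 Pa.
Head loss h_f = ΔP/(ρg) = 28.32/(987·9.81) = 0.00292 m.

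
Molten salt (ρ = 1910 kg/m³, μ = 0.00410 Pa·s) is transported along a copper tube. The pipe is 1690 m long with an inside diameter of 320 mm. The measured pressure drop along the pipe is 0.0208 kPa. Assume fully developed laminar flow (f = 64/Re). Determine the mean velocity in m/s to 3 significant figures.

For laminar flow, f = 64/Re with Re = ρVD/μ, so Darcy-Weisbach reduces to ΔP = 32μLV/D². Solving for V: V = ΔP·D²/(32μL) = 20.8·(0.32)²/(32·0.0041·1690) = 0.009606 m/s.
Check: Re = ρVD/μ = 1910·0.009606·0.32/0.0041 = 1432 < 2300, so the laminar assumption holds.

V ≈ 0.00961 m/s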